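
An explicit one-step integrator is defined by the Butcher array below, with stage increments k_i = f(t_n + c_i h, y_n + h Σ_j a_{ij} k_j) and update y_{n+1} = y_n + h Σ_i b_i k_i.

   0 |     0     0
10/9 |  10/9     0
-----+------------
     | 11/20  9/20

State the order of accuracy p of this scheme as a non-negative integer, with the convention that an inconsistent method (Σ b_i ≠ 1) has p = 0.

b = (11/20, 9/20)
c = (0, 10/9)
Σ b_i: 11/20·1 + 9/20·1 = 1 ✓
b·c: 9/20·10/9 = 1/2 ✓; 2 stages ⇒ order 2.

2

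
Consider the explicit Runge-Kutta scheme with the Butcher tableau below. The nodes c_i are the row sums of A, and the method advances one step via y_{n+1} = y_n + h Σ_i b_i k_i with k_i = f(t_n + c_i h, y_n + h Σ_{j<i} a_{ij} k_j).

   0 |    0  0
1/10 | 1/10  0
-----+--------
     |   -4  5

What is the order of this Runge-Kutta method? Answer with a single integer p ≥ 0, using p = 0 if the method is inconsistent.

2

b = (-4, 5)
c = (0, 1/10)
Σ b_i: (-4)·1 + 5·1 = 1 ✓
b·c: 5·1/10 = 1/2 ✓; 2 stages ⇒ order 2.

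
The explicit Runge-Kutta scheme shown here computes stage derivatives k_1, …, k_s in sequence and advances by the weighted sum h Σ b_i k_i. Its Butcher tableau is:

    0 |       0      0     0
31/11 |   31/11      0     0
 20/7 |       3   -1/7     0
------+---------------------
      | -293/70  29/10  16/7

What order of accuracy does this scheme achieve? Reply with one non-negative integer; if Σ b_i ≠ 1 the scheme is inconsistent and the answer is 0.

b = (-293/70, 29/10, 16/7)
c = (0, 31/11, 20/7)
Ac = (0, 0, -31/77)
Σ b_i: (-293/70)·1 + 29/10·1 + 16/7·1 = 1 ✓
b·c: 29/10·31/11 + 16/7·20/7 = 79251/5390 ≠ 1/2 ⇒ order 1.

1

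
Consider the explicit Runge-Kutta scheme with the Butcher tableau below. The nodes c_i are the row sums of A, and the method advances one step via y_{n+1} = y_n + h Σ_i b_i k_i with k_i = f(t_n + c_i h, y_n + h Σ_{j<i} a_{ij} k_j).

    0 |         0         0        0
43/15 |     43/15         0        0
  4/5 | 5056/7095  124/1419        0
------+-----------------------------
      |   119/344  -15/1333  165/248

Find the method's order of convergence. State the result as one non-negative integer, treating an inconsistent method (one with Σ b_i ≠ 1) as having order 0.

b = (119/344, -15/1333, 165/248)
c = (0, 43/15, 4/5)
Ac = (0, 0, 124/495)
Σ b_i: 119/344·1 + (-15/1333)·1 + 165/248·1 = 1 ✓
b·c: (-15/1333)·43/15 + 165/248·4/5 = 1/2 ✓
b·c²: (-15/1333)·1849/225 + 165/248·16/25 = 1/3 ✓
b·Ac: 165/248·124/495 = 1/6 ✓; 3 stages ⇒ order 3.

3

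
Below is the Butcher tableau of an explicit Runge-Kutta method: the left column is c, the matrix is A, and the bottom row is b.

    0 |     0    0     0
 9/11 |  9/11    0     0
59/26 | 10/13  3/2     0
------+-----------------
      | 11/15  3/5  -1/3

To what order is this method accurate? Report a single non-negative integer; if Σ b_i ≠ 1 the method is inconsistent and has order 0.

1

b = (11/15, 3/5, -1/3)
c = (0, 9/11, 59/26)
Ac = (0, 0, 27/22)
Σ b_i: 11/15·1 + 3/5·1 + (-1/3)·1 = 1 ✓
b·c: 3/5·9/11 + (-1/3)·59/26 = -1139/4290 ≠ 1/2 ⇒ order 1.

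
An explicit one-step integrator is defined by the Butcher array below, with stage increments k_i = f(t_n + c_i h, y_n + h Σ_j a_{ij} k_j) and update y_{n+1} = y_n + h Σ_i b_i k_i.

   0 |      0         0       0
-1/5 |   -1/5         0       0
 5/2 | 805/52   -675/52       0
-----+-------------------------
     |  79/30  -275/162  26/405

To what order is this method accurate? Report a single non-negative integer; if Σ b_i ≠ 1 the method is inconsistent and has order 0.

3

b = (79/30, -275/162, 26/405)
c = (0, -1/5, 5/2)
Ac = (0, 0, 135/52)
Σ b_i: 79/30·1 + (-275/162)·1 + 26/405·1 = 1 ✓
b·c: (-275/162)·(-1/5) + 26/405·5/2 = 1/2 ✓
b·c²: (-275/162)·1/25 + 26/405·25/4 = 1/3 ✓
b·Ac: 26/405·135/52 = 1/6 ✓; 3 stages ⇒ order 3.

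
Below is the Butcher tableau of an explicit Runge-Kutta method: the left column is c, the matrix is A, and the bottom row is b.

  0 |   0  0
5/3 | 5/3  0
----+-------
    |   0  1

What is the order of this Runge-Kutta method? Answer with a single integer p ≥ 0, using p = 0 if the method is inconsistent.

b = (0, 1)
c = (0, 5/3)
Σ b_i: 1·1 = 1 ✓
b·c: 1·5/3 = 5/3 ≠ 1/2 ⇒ order 1.

1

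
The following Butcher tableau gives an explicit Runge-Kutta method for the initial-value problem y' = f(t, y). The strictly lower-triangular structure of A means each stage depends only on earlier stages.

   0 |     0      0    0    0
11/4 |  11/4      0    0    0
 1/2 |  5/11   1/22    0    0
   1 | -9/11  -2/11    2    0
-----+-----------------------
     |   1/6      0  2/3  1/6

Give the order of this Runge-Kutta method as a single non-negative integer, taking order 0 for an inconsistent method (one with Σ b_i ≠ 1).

b = (1/6, 0, 2/3, 1/6)
c = (0, 11/4, 1/2, 1)
Ac = (0, 0, 1/8, 1/2)
Σ b_i: 1/6·1 + 2/3·1 + 1/6·1 = 1 ✓
b·c: 2/3·1/2 + 1/6·1 = 1/2 ✓
b·c²: 2/3·1/4 + 1/6·1 = 1/3 ✓
b·Ac: 2/3·1/8 + 1/6·1/2 = 1/6 ✓
b·c³: 2/3·1/8 + 1/6·1 = 1/4 ✓
b·(c∘Ac): 2/3·1/16 + 1/6·1/2 = 1/8 ✓
b·Ac²: 2/3·11/32 + 1/6·(-7/8) = 1/12 ✓
b·A²c: 1/6·1/4 = 1/24 ✓; 4 stages ⇒ order 4.

4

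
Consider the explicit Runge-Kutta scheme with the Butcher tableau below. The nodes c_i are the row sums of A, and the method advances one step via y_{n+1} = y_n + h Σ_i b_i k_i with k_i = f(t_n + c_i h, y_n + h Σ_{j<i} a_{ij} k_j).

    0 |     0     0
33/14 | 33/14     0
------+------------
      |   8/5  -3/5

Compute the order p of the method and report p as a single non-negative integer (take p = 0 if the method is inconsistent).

b = (8/5, -3/5)
c = (0, 33/14)
Σ b_i: 8/5·1 + (-3/5)·1 = 1 ✓
b·c: (-3/5)·33/14 = -99/70 ≠ 1/2 ⇒ order 1.

1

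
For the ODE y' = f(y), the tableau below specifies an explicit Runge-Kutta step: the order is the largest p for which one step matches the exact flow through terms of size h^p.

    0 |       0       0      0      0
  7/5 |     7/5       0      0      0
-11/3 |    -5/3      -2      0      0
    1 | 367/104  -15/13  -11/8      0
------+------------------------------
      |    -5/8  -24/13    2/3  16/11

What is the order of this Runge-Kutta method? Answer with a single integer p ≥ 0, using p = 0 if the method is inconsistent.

b = (-5/8, -24/13, 2/3, 16/11)
c = (0, 7/5, -11/3, 1)
Ac = (0, 0, -14/5, 1069/312)
Σ b_i: (-5/8)·1 + (-24/13)·1 + 2/3·1 + 16/11·1 = -1201/3432 ≠ 1 ⇒ order 0.

0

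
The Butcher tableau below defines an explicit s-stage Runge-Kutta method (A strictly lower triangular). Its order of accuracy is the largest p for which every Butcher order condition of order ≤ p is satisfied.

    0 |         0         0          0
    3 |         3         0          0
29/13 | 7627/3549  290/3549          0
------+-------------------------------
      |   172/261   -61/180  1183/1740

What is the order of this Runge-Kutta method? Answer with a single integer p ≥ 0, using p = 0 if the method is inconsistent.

b = (172/261, -61/180, 1183/1740)
c = (0, 3, 29/13)
Ac = (0, 0, 290/1183)
Σ b_i: 172/261·1 + (-61/180)·1 + 1183/1740·1 = 1 ✓
b·c: (-61/180)·3 + 1183/1740·29/13 = 1/2 ✓
b·c²: (-61/180)·9 + 1183/1740·841/169 = 1/3 ✓
b·Ac: 1183/1740·290/1183 = 1/6 ✓; 3 stages ⇒ order 3.

3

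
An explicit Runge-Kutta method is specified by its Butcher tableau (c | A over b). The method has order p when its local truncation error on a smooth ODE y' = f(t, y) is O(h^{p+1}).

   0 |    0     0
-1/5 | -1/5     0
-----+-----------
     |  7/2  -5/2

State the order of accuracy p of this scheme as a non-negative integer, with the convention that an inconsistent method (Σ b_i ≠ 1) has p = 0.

2

b = (7/2, -5/2)
c = (0, -1/5)
Σ b_i: 7/2·1 + (-5/2)·1 = 1 ✓
b·c: (-5/2)·(-1/5) = 1/2 ✓; 2 stages ⇒ order 2.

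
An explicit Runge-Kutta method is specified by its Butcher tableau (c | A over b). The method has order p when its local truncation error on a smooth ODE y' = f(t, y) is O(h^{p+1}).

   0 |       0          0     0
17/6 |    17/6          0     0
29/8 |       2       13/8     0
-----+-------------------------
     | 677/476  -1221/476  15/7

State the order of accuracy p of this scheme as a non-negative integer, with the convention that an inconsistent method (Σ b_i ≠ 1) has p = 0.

b = (677/476, -1221/476, 15/7)
c = (0, 17/6, 29/8)
Ac = (0, 0, 221/48)
Σ b_i: 677/476·1 + (-1221/476)·1 + 15/7·1 = 1 ✓
b·c: (-1221/476)·17/6 + 15/7·29/8 = 1/2 ✓
b·c²: (-1221/476)·289/36 + 15/7·841/64 = 10169/1344 ≠ 1/3 ⇒ order 2.
b·Ac: 15/7·221/48 = 1105/112 ≠ 1/6

2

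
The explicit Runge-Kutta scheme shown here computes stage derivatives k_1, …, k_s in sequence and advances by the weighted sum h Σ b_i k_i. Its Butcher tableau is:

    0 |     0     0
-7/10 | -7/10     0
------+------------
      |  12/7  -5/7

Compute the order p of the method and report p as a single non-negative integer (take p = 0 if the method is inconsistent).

2

b = (12/7, -5/7)
c = (0, -7/10)
Σ b_i: 12/7·1 + (-5/7)·1 = 1 ✓
b·c: (-5/7)·(-7/10) = 1/2 ✓; 2 stages ⇒ order 2.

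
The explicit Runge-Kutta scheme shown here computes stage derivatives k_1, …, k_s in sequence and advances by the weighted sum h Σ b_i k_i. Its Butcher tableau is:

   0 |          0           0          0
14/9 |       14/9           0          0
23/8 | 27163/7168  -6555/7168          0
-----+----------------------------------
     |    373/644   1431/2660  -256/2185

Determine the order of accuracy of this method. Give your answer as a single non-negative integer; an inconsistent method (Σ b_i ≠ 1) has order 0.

b = (373/644, 1431/2660, -256/2185)
c = (0, 14/9, 23/8)
Ac = (0, 0, -2185/1536)
Σ b_i: 373/644·1 + 1431/2660·1 + (-256/2185)·1 = 1 ✓
b·c: 1431/2660·14/9 + (-256/2185)·23/8 = 1/2 ✓
b·c²: 1431/2660·196/81 + (-256/2185)·529/64 = 1/3 ✓
b·Ac: (-256/2185)·(-2185/1536) = 1/6 ✓; 3 stages ⇒ order 3.

3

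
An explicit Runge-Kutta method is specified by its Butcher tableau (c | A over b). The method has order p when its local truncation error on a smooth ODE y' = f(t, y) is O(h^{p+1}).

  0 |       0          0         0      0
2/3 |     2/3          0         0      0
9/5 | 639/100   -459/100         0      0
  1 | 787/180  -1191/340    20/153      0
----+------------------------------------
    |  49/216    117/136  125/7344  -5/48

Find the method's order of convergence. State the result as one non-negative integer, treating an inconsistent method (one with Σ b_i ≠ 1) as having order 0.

b = (49/216, 117/136, 125/7344, -5/48)
c = (0, 2/3, 9/5, 1)
Ac = (0, 0, -153/50, -21/10)
Σ b_i: 49/216·1 + 117/136·1 + 125/7344·1 + (-5/48)·1 = 1 ✓
b·c: 117/136·2/3 + 125/7344·9/5 + (-5/48)·1 = 1/2 ✓
b·c²: 117/136·4/9 + 125/7344·81/25 + (-5/48)·1 = 1/3 ✓
b·Ac: 125/7344·(-153/50) + (-5/48)·(-21/10) = 1/6 ✓
b·c³: 117/136·8/27 + 125/7344·729/125 + (-5/48)·1 = 1/4 ✓
b·(c∘Ac): 125/7344·(-1377/250) + (-5/48)·(-21/10) = 1/8 ✓
b·Ac²: 125/7344·(-51/25) + (-5/48)·(-17/15) = 1/12 ✓
b·A²c: (-5/48)·(-2/5) = 1/24 ✓; 4 stages ⇒ order 4.

4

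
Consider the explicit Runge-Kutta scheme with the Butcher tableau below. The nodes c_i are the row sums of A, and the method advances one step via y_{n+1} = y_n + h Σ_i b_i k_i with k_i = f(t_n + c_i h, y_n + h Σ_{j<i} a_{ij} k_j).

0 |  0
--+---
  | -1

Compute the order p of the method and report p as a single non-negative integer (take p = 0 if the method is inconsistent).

b = (-1)
c = (0)
Σ b_i: (-1)·1 = -1 ≠ 1 ⇒ order 0.

0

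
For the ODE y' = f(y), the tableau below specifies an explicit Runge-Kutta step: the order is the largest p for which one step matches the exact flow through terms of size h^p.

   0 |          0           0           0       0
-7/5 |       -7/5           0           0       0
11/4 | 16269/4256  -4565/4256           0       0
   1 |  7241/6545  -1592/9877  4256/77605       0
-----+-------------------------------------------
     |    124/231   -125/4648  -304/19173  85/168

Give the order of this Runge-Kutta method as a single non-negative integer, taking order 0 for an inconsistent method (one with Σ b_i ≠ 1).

4

b = (124/231, -125/4648, -304/19173, 85/168)
c = (0, -7/5, 11/4, 1)
Ac = (0, 0, 913/608, 32/85)
Σ b_i: 124/231·1 + (-125/4648)·1 + (-304/19173)·1 + 85/168·1 = 1 ✓
b·c: (-125/4648)·(-7/5) + (-304/19173)·11/4 + 85/168·1 = 1/2 ✓
b·c²: (-125/4648)·49/25 + (-304/19173)·121/16 + 85/168·1 = 1/3 ✓
b·Ac: (-304/19173)·913/608 + 85/168·32/85 = 1/6 ✓
b·c³: (-125/4648)·(-343/125) + (-304/19173)·1331/64 + 85/168·1 = 1/4 ✓
b·(c∘Ac): (-304/19173)·10043/2432 + 85/168·32/85 = 1/8 ✓
b·Ac²: (-304/19173)·(-6391/3040) + 85/168·42/425 = 1/12 ✓
b·A²c: 85/168·7/85 = 1/24 ✓; 4 stages ⇒ order 4.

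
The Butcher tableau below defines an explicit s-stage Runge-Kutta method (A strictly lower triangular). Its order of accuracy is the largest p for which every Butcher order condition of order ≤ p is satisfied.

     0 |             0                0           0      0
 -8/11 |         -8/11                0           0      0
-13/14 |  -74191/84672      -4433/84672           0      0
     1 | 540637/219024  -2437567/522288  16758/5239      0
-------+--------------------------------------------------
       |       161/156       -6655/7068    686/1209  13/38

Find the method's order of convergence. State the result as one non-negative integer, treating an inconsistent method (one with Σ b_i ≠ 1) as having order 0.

b = (161/156, -6655/7068, 686/1209, 13/38)
c = (0, -8/11, -13/14, 1)
Ac = (0, 0, 403/10584, 893/2106)
Σ b_i: 161/156·1 + (-6655/7068)·1 + 686/1209·1 + 13/38·1 = 1 ✓
b·c: (-6655/7068)·(-8/11) + 686/1209·(-13/14) + 13/38·1 = 1/2 ✓
b·c²: (-6655/7068)·64/121 + 686/1209·169/196 + 13/38·1 = 1/3 ✓
b·Ac: 686/1209·403/10584 + 13/38·893/2106 = 1/6 ✓
b·c³: (-6655/7068)·(-512/1331) + 686/1209·(-2197/2744) + 13/38·1 = 1/4 ✓
b·(c∘Ac): 686/1209·(-5239/148176) + 13/38·893/2106 = 1/8 ✓
b·Ac²: 686/1209·(-403/14553) + 13/38·6707/23166 = 1/12 ✓
b·A²c: 13/38·19/156 = 1/24 ✓; 4 stages ⇒ order 4.

4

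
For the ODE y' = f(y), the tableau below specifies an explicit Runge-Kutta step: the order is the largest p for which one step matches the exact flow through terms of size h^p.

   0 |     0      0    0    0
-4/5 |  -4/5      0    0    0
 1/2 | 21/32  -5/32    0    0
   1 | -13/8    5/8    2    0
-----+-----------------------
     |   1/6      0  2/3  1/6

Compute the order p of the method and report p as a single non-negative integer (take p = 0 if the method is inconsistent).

4

b = (1/6, 0, 2/3, 1/6)
c = (0, -4/5, 1/2, 1)
Ac = (0, 0, 1/8, 1/2)
Σ b_i: 1/6·1 + 2/3·1 + 1/6·1 = 1 ✓
b·c: 2/3·1/2 + 1/6·1 = 1/2 ✓
b·c²: 2/3·1/4 + 1/6·1 = 1/3 ✓
b·Ac: 2/3·1/8 + 1/6·1/2 = 1/6 ✓
b·c³: 2/3·1/8 + 1/6·1 = 1/4 ✓
b·(c∘Ac): 2/3·1/16 + 1/6·1/2 = 1/8 ✓
b·Ac²: 2/3·(-1/10) + 1/6·9/10 = 1/12 ✓
b·A²c: 1/6·1/4 = 1/24 ✓; 4 stages ⇒ order 4.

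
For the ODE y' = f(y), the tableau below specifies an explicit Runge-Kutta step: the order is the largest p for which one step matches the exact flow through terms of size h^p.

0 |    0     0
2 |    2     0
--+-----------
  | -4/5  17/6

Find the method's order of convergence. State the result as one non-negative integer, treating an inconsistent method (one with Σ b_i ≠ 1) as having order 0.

0

b = (-4/5, 17/6)
c = (0, 2)
Σ b_i: (-4/5)·1 + 17/6·1 = 61/30 ≠ 1 ⇒ order 0.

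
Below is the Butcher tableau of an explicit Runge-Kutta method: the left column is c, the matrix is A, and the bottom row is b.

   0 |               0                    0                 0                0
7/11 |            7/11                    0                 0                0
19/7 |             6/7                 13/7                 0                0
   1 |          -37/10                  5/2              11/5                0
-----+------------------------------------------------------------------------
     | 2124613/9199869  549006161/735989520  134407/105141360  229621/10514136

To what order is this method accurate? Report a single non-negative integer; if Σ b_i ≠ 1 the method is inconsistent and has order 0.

3

b = (2124613/9199869, 549006161/735989520, 134407/105141360, 229621/10514136)
c = (0, 7/11, 19/7, 1)
Ac = (0, 0, 13/11, 5823/770)
Σ b_i: 2124613/9199869·1 + 549006161/735989520·1 + 134407/105141360·1 + 229621/10514136·1 = 1 ✓
b·c: 549006161/735989520·7/11 + 134407/105141360·19/7 + 229621/10514136·1 = 1/2 ✓
b·c²: 549006161/735989520·49/121 + 134407/105141360·361/49 + 229621/10514136·1 = 1/3 ✓
b·Ac: 134407/105141360·13/11 + 229621/10514136·5823/770 = 1/6 ✓
b·c³: 549006161/735989520·343/1331 + 134407/105141360·6859/343 + 229621/10514136·1 = 16166987/67465706 ≠ 1/4 ⇒ order 3.
b·(c∘Ac): 134407/105141360·247/77 + 229621/10514136·5823/770 = 48938629/289138740 ≠ 1/8
b·Ac²: 134407/105141360·91/121 + 229621/10514136·1021007/59290 = 25437659/67465706 ≠ 1/12
b·A²c: 229621/10514136·13/5 = 2985073/52570680 ≠ 1/24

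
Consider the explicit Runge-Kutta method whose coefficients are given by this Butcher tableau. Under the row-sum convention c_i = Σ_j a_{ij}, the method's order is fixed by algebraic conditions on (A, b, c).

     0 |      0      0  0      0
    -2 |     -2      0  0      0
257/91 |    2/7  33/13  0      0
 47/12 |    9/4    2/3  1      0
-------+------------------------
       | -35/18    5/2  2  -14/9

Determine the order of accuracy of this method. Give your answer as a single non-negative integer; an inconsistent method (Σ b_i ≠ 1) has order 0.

b = (-35/18, 5/2, 2, -14/9)
c = (0, -2, 257/91, 47/12)
Ac = (0, 0, -66/13, 407/273)
Σ b_i: (-35/18)·1 + 5/2·1 + 2·1 + (-14/9)·1 = 1 ✓
b·c: 5/2·(-2) + 2·257/91 + (-14/9)·47/12 = -26753/4914 ≠ 1/2 ⇒ order 1.

1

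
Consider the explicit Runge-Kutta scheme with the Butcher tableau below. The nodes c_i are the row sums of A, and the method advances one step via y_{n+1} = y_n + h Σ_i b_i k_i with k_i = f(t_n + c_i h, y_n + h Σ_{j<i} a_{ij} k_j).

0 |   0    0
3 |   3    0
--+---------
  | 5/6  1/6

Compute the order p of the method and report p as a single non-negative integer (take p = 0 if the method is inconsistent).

b = (5/6, 1/6)
c = (0, 3)
Σ b_i: 5/6·1 + 1/6·1 = 1 ✓
b·c: 1/6·3 = 1/2 ✓; 2 stages ⇒ order 2.

2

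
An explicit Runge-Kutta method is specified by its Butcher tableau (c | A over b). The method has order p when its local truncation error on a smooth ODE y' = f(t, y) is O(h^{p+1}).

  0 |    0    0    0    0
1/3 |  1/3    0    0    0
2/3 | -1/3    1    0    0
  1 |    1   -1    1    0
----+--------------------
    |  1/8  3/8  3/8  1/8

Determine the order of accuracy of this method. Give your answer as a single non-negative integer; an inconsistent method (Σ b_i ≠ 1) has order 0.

b = (1/8, 3/8, 3/8, 1/8)
c = (0, 1/3, 2/3, 1)
Ac = (0, 0, 1/3, 1/3)
Σ b_i: 1/8·1 + 3/8·1 + 3/8·1 + 1/8·1 = 1 ✓
b·c: 3/8·1/3 + 3/8·2/3 + 1/8·1 = 1/2 ✓
b·c²: 3/8·1/9 + 3/8·4/9 + 1/8·1 = 1/3 ✓
b·Ac: 3/8·1/3 + 1/8·1/3 = 1/6 ✓
b·c³: 3/8·1/27 + 3/8·8/27 + 1/8·1 = 1/4 ✓
b·(c∘Ac): 3/8·2/9 + 1/8·1/3 = 1/8 ✓
b·Ac²: 3/8·1/9 + 1/8·1/3 = 1/12 ✓
b·A²c: 1/8·1/3 = 1/24 ✓; 4 stages ⇒ order 4.

4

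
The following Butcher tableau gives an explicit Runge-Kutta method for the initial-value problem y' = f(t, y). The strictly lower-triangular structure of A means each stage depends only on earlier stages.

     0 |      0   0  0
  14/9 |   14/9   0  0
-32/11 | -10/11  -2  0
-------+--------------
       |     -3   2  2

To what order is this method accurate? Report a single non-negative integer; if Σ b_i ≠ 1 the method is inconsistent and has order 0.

1

b = (-3, 2, 2)
c = (0, 14/9, -32/11)
Ac = (0, 0, -28/9)
Σ b_i: (-3)·1 + 2·1 + 2·1 = 1 ✓
b·c: 2·14/9 + 2·(-32/11) = -268/99 ≠ 1/2 ⇒ order 1.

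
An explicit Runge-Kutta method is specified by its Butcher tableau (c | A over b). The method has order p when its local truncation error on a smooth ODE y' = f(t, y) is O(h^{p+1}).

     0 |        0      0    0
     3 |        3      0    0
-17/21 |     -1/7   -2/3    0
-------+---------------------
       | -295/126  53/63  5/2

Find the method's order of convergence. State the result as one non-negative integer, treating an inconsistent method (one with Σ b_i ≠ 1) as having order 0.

b = (-295/126, 53/63, 5/2)
c = (0, 3, -17/21)
Ac = (0, 0, -2)
Σ b_i: (-295/126)·1 + 53/63·1 + 5/2·1 = 1 ✓
b·c: 53/63·3 + 5/2·(-17/21) = 1/2 ✓
b·c²: 53/63·9 + 5/2·289/441 = 8123/882 ≠ 1/3 ⇒ order 2.
b·Ac: 5/2·(-2) = -5 ≠ 1/6

2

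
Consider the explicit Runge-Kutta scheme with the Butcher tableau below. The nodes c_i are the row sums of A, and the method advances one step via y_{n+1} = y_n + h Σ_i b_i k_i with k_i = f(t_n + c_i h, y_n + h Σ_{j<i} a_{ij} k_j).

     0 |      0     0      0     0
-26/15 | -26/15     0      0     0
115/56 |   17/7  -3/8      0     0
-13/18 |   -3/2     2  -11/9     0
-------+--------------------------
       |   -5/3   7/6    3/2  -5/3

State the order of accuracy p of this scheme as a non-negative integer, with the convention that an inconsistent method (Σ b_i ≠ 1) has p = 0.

0

b = (-5/3, 7/6, 3/2, -5/3)
c = (0, -26/15, 115/56, -13/18)
Ac = (0, 0, 13/20, -15061/2520)
Σ b_i: (-5/3)·1 + 7/6·1 + 3/2·1 + (-5/3)·1 = -2/3 ≠ 1 ⇒ order 0.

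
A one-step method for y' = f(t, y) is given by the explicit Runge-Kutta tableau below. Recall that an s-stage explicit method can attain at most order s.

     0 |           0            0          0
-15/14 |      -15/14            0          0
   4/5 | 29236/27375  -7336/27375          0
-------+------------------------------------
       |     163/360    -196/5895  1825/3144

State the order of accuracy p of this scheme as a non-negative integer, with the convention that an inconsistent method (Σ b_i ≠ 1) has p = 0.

b = (163/360, -196/5895, 1825/3144)
c = (0, -15/14, 4/5)
Ac = (0, 0, 524/1825)
Σ b_i: 163/360·1 + (-196/5895)·1 + 1825/3144·1 = 1 ✓
b·c: (-196/5895)·(-15/14) + 1825/3144·4/5 = 1/2 ✓
b·c²: (-196/5895)·225/196 + 1825/3144·16/25 = 1/3 ✓
b·Ac: 1825/3144·524/1825 = 1/6 ✓; 3 stages ⇒ order 3.

3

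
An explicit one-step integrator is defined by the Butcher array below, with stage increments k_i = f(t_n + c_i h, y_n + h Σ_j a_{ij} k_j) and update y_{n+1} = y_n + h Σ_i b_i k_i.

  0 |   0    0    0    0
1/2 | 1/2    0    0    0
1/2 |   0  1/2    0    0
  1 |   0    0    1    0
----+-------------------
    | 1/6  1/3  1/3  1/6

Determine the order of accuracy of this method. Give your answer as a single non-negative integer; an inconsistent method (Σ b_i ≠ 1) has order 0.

4

b = (1/6, 1/3, 1/3, 1/6)
c = (0, 1/2, 1/2, 1)
Ac = (0, 0, 1/4, 1/2)
Σ b_i: 1/6·1 + 1/3·1 + 1/3·1 + 1/6·1 = 1 ✓
b·c: 1/3·1/2 + 1/3·1/2 + 1/6·1 = 1/2 ✓
b·c²: 1/3·1/4 + 1/3·1/4 + 1/6·1 = 1/3 ✓
b·Ac: 1/3·1/4 + 1/6·1/2 = 1/6 ✓
b·c³: 1/3·1/8 + 1/3·1/8 + 1/6·1 = 1/4 ✓
b·(c∘Ac): 1/3·1/8 + 1/6·1/2 = 1/8 ✓
b·Ac²: 1/3·1/8 + 1/6·1/4 = 1/12 ✓
b·A²c: 1/6·1/4 = 1/24 ✓; 4 stages ⇒ order 4.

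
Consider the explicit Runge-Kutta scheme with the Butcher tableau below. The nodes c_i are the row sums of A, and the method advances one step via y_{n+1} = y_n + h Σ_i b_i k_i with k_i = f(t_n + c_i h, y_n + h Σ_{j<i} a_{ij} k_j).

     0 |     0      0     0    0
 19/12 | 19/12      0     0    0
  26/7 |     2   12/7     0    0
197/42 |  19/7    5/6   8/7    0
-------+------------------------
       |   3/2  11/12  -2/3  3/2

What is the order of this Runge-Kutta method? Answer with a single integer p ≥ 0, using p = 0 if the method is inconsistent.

b = (3/2, 11/12, -2/3, 3/2)
c = (0, 19/12, 26/7, 197/42)
Ac = (0, 0, 19/7, 19631/3528)
Σ b_i: 3/2·1 + 11/12·1 + (-2/3)·1 + 3/2·1 = 13/4 ≠ 1 ⇒ order 0.

0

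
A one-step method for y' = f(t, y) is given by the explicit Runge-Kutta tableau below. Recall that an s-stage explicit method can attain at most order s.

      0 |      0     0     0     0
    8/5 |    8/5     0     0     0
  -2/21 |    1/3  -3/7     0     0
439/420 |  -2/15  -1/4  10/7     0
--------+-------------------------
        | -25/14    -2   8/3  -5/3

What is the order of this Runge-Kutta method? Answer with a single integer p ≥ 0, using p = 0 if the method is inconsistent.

0

b = (-25/14, -2, 8/3, -5/3)
c = (0, 8/5, -2/21, 439/420)
Ac = (0, 0, -24/35, -394/735)
Σ b_i: (-25/14)·1 + (-2)·1 + 8/3·1 + (-5/3)·1 = -39/14 ≠ 1 ⇒ order 0.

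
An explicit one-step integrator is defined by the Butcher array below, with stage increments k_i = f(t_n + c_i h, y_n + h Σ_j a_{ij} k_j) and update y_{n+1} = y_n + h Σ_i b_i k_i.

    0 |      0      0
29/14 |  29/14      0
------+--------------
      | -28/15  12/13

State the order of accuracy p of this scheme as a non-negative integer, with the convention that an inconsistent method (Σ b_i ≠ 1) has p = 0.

0

b = (-28/15, 12/13)
c = (0, 29/14)
Σ b_i: (-28/15)·1 + 12/13·1 = -184/195 ≠ 1 ⇒ order 0.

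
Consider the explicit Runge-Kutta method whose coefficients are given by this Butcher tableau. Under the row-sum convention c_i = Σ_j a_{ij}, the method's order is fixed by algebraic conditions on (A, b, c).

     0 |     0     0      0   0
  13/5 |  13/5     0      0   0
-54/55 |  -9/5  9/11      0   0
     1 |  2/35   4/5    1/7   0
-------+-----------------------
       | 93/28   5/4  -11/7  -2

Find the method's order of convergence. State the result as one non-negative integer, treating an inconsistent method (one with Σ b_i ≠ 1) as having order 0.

b = (93/28, 5/4, -11/7, -2)
c = (0, 13/5, -54/55, 1)
Ac = (0, 0, 117/55, 3734/1925)
Σ b_i: 93/28·1 + 5/4·1 + (-11/7)·1 + (-2)·1 = 1 ✓
b·c: 5/4·13/5 + (-11/7)·(-54/55) + (-2)·1 = 391/140 ≠ 1/2 ⇒ order 1.

1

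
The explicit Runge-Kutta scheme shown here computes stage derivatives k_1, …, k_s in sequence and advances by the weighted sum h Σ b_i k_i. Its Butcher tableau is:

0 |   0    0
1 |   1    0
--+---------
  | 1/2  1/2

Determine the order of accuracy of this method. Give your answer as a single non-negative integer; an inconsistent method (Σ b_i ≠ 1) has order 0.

b = (1/2, 1/2)
c = (0, 1)
Σ b_i: 1/2·1 + 1/2·1 = 1 ✓
b·c: 1/2·1 = 1/2 ✓; 2 stages ⇒ order 2.

2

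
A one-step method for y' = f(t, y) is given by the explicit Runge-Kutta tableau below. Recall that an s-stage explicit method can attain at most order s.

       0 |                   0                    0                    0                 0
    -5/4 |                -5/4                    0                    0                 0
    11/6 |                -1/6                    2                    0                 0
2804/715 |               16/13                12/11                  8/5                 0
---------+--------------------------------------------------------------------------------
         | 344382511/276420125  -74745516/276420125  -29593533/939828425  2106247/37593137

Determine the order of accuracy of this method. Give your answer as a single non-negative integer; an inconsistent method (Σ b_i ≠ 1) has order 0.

3

b = (344382511/276420125, -74745516/276420125, -29593533/939828425, 2106247/37593137)
c = (0, -5/4, 11/6, 2804/715)
Ac = (0, 0, -5/2, 259/165)
Σ b_i: 344382511/276420125·1 + (-74745516/276420125)·1 + (-29593533/939828425)·1 + 2106247/37593137·1 = 1 ✓
b·c: (-74745516/276420125)·(-5/4) + (-29593533/939828425)·11/6 + 2106247/37593137·2804/715 = 1/2 ✓
b·c²: (-74745516/276420125)·25/16 + (-29593533/939828425)·121/36 + 2106247/37593137·7862416/511225 = 1/3 ✓
b·Ac: (-29593533/939828425)·(-5/2) + 2106247/37593137·259/165 = 1/6 ✓
b·c³: (-74745516/276420125)·(-125/64) + (-29593533/939828425)·1331/216 + 2106247/37593137·22046214464/365525875 = 21136408469179/5692043214000 ≠ 1/4 ⇒ order 3.
b·(c∘Ac): (-29593533/939828425)·(-55/12) + 2106247/37593137·726236/117975 = 324550843/663408300 ≠ 1/8
b·Ac²: (-29593533/939828425)·25/8 + 2106247/37593137·14023/1980 = 4038454957/13533529320 ≠ 1/12
b·A²c: 2106247/37593137·(-4) = -8424988/37593137 ≠ 1/24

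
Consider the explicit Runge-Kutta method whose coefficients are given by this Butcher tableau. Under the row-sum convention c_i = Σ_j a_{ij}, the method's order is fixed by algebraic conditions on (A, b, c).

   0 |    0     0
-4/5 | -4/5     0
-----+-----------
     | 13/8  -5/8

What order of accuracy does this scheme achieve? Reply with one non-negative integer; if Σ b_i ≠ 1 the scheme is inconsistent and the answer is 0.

b = (13/8, -5/8)
c = (0, -4/5)
Σ b_i: 13/8·1 + (-5/8)·1 = 1 ✓
b·c: (-5/8)·(-4/5) = 1/2 ✓; 2 stages ⇒ order 2.

2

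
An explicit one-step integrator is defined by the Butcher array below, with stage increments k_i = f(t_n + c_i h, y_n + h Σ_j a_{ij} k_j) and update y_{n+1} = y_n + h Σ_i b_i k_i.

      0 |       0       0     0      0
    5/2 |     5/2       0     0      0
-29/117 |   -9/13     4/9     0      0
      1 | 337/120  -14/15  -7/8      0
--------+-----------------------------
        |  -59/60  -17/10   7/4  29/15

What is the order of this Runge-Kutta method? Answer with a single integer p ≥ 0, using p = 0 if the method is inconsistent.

b = (-59/60, -17/10, 7/4, 29/15)
c = (0, 5/2, -29/117, 1)
Ac = (0, 0, 10/9, -1981/936)
Σ b_i: (-59/60)·1 + (-17/10)·1 + 7/4·1 + 29/15·1 = 1 ✓
b·c: (-17/10)·5/2 + 7/4·(-29/117) + 29/15·1 = -1609/585 ≠ 1/2 ⇒ order 1.

1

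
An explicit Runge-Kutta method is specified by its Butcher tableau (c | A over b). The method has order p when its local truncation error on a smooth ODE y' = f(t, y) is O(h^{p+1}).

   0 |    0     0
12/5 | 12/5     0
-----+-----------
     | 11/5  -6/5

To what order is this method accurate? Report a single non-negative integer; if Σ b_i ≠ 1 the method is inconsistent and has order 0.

b = (11/5, -6/5)
c = (0, 12/5)
Σ b_i: 11/5·1 + (-6/5)·1 = 1 ✓
b·c: (-6/5)·12/5 = -72/25 ≠ 1/2 ⇒ order 1.

1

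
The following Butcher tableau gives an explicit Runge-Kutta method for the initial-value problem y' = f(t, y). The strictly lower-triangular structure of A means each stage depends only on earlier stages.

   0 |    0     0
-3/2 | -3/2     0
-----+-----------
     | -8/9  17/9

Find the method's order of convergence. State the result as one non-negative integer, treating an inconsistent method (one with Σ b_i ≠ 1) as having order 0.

1

b = (-8/9, 17/9)
c = (0, -3/2)
Σ b_i: (-8/9)·1 + 17/9·1 = 1 ✓
b·c: 17/9·(-3/2) = -17/6 ≠ 1/2 ⇒ order 1.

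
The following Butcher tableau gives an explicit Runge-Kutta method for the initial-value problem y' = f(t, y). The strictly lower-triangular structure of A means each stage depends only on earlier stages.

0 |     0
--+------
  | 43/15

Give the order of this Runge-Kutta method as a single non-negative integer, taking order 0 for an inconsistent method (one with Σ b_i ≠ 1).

0

b = (43/15)
c = (0)
Σ b_i: 43/15·1 = 43/15 ≠ 1 ⇒ order 0.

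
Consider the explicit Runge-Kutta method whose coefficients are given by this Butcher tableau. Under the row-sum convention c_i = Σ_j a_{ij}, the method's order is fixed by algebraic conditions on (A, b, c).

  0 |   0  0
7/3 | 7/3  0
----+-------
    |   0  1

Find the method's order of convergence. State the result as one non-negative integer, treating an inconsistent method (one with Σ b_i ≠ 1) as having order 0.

1

b = (0, 1)
c = (0, 7/3)
Σ b_i: 1·1 = 1 ✓
b·c: 1·7/3 = 7/3 ≠ 1/2 ⇒ order 1.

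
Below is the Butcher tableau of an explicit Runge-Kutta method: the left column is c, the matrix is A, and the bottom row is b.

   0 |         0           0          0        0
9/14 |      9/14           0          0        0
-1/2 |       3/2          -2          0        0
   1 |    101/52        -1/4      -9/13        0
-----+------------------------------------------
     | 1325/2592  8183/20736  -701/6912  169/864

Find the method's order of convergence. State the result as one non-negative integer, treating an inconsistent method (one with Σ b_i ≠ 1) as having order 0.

b = (1325/2592, 8183/20736, -701/6912, 169/864)
c = (0, 9/14, -1/2, 1)
Ac = (0, 0, -9/7, 135/728)
Σ b_i: 1325/2592·1 + 8183/20736·1 + (-701/6912)·1 + 169/864·1 = 1 ✓
b·c: 8183/20736·9/14 + (-701/6912)·(-1/2) + 169/864·1 = 1/2 ✓
b·c²: 8183/20736·81/196 + (-701/6912)·1/4 + 169/864·1 = 1/3 ✓
b·Ac: (-701/6912)·(-9/7) + 169/864·135/728 = 1/6 ✓
b·c³: 8183/20736·729/2744 + (-701/6912)·(-1/8) + 169/864·1 = 2525/8064 ≠ 1/4 ⇒ order 3.
b·(c∘Ac): (-701/6912)·9/14 + 169/864·135/728 = -311/10752 ≠ 1/8
b·Ac²: (-701/6912)·(-81/98) + 169/864·(-2817/10192) = 5/168 ≠ 1/12
b·A²c: 169/864·81/91 = 39/224 ≠ 1/24

3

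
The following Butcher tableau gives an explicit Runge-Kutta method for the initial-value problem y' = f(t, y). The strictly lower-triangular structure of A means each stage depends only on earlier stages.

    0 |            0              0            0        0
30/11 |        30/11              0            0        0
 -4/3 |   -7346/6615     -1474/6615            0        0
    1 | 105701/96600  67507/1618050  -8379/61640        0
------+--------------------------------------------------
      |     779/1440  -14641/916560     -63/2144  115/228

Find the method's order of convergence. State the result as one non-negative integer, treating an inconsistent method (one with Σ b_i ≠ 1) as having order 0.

4

b = (779/1440, -14641/916560, -63/2144, 115/228)
c = (0, 30/11, -4/3, 1)
Ac = (0, 0, -268/441, 95/322)
Σ b_i: 779/1440·1 + (-14641/916560)·1 + (-63/2144)·1 + 115/228·1 = 1 ✓
b·c: (-14641/916560)·30/11 + (-63/2144)·(-4/3) + 115/228·1 = 1/2 ✓
b·c²: (-14641/916560)·900/121 + (-63/2144)·16/9 + 115/228·1 = 1/3 ✓
b·Ac: (-63/2144)·(-268/441) + 115/228·95/322 = 1/6 ✓
b·c³: (-14641/916560)·27000/1331 + (-63/2144)·(-64/27) + 115/228·1 = 1/4 ✓
b·(c∘Ac): (-63/2144)·1072/1323 + 115/228·95/322 = 1/8 ✓
b·Ac²: (-63/2144)·(-2680/1617) + 115/228·608/8855 = 1/12 ✓
b·A²c: 115/228·19/230 = 1/24 ✓; 4 stages ⇒ order 4.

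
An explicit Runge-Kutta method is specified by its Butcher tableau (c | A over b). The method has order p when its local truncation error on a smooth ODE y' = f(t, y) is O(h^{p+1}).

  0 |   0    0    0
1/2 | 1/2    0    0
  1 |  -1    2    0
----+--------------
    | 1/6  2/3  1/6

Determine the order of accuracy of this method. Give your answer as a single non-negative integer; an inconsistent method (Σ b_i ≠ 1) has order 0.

3

b = (1/6, 2/3, 1/6)
c = (0, 1/2, 1)
Ac = (0, 0, 1)
Σ b_i: 1/6·1 + 2/3·1 + 1/6·1 = 1 ✓
b·c: 2/3·1/2 + 1/6·1 = 1/2 ✓
b·c²: 2/3·1/4 + 1/6·1 = 1/3 ✓
b·Ac: 1/6·1 = 1/6 ✓; 3 stages ⇒ order 3.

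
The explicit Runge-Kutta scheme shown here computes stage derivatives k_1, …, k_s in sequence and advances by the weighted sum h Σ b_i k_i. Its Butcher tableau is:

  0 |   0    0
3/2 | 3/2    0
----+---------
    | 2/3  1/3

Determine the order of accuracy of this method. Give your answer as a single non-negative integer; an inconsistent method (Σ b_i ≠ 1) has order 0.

b = (2/3, 1/3)
c = (0, 3/2)
Σ b_i: 2/3·1 + 1/3·1 = 1 ✓
b·c: 1/3·3/2 = 1/2 ✓; 2 stages ⇒ order 2.

2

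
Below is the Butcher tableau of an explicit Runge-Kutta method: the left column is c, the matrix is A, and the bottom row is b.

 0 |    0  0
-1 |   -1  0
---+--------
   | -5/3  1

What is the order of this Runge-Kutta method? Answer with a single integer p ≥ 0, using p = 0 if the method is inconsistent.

0

b = (-5/3, 1)
c = (0, -1)
Σ b_i: (-5/3)·1 + 1·1 = -2/3 ≠ 1 ⇒ order 0.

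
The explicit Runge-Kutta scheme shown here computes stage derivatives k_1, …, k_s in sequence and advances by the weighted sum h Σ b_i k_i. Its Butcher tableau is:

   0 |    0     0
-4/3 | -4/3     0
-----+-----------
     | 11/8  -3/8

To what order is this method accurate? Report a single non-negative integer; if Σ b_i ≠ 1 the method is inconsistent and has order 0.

2

b = (11/8, -3/8)
c = (0, -4/3)
Σ b_i: 11/8·1 + (-3/8)·1 = 1 ✓
b·c: (-3/8)·(-4/3) = 1/2 ✓; 2 stages ⇒ order 2.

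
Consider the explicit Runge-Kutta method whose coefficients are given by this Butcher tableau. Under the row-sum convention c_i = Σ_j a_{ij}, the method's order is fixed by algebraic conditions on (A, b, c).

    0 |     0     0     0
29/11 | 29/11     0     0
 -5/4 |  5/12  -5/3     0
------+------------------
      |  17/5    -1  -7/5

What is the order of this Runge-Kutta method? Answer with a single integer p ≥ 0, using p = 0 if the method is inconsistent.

1

b = (17/5, -1, -7/5)
c = (0, 29/11, -5/4)
Ac = (0, 0, -145/33)
Σ b_i: 17/5·1 + (-1)·1 + (-7/5)·1 = 1 ✓
b·c: (-1)·29/11 + (-7/5)·(-5/4) = -39/44 ≠ 1/2 ⇒ order 1.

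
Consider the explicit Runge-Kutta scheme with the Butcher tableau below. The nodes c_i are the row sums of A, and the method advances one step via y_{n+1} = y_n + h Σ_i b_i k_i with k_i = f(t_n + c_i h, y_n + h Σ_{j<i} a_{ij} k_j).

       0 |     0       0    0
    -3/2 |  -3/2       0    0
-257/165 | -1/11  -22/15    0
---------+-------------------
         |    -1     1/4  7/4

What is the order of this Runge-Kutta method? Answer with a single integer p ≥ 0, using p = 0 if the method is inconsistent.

1

b = (-1, 1/4, 7/4)
c = (0, -3/2, -257/165)
Ac = (0, 0, 11/5)
Σ b_i: (-1)·1 + 1/4·1 + 7/4·1 = 1 ✓
b·c: 1/4·(-3/2) + 7/4·(-257/165) = -4093/1320 ≠ 1/2 ⇒ order 1.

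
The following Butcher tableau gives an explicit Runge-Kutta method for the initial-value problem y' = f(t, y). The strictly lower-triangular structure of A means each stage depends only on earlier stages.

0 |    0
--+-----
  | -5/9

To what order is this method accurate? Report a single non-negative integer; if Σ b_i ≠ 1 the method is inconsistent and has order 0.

b = (-5/9)
c = (0)
Σ b_i: (-5/9)·1 = -5/9 ≠ 1 ⇒ order 0.

0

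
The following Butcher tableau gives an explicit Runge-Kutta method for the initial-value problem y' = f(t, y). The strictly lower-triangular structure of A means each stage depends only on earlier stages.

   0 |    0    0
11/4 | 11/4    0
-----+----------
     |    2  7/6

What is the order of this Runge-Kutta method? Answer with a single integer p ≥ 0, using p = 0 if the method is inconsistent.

b = (2, 7/6)
c = (0, 11/4)
Σ b_i: 2·1 + 7/6·1 = 19/6 ≠ 1 ⇒ order 0.

0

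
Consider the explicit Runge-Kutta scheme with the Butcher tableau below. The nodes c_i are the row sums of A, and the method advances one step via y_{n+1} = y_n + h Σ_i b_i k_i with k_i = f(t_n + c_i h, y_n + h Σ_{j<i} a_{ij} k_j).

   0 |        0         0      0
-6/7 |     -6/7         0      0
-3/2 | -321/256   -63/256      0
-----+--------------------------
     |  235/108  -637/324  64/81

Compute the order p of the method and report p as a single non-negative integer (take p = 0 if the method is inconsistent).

3

b = (235/108, -637/324, 64/81)
c = (0, -6/7, -3/2)
Ac = (0, 0, 27/128)
Σ b_i: 235/108·1 + (-637/324)·1 + 64/81·1 = 1 ✓
b·c: (-637/324)·(-6/7) + 64/81·(-3/2) = 1/2 ✓
b·c²: (-637/324)·36/49 + 64/81·9/4 = 1/3 ✓
b·Ac: 64/81·27/128 = 1/6 ✓; 3 stages ⇒ order 3.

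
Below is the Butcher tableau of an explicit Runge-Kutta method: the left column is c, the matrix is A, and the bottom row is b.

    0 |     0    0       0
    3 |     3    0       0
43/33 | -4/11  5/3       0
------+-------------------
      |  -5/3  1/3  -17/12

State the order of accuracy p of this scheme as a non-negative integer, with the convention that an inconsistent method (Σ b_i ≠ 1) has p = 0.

b = (-5/3, 1/3, -17/12)
c = (0, 3, 43/33)
Ac = (0, 0, 5)
Σ b_i: (-5/3)·1 + 1/3·1 + (-17/12)·1 = -11/4 ≠ 1 ⇒ order 0.

0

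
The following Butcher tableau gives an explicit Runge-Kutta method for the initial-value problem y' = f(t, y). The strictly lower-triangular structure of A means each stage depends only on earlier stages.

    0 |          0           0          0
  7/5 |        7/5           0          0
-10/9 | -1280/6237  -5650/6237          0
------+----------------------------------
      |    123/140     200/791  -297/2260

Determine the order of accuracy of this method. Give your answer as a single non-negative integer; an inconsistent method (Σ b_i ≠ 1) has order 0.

b = (123/140, 200/791, -297/2260)
c = (0, 7/5, -10/9)
Ac = (0, 0, -1130/891)
Σ b_i: 123/140·1 + 200/791·1 + (-297/2260)·1 = 1 ✓
b·c: 200/791·7/5 + (-297/2260)·(-10/9) = 1/2 ✓
b·c²: 200/791·49/25 + (-297/2260)·100/81 = 1/3 ✓
b·Ac: (-297/2260)·(-1130/891) = 1/6 ✓; 3 stages ⇒ order 3.

3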